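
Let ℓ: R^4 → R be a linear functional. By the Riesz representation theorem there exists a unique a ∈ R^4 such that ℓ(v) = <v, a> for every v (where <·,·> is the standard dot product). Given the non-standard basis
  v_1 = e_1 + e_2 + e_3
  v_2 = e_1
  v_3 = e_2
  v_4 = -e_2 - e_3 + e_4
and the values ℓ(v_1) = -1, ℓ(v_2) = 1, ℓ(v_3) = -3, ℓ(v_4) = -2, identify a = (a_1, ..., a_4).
a = (1, -3, 1, -4)

Write a = (a_1, ..., a_4) in the standard basis. For each basis vector v_i, ℓ(v_i) = <v_i, a> is a linear equation in the a_j's. Collect the n equations into a matrix system V a = ℓ, where row i of V is v_i (expressed in the standard basis). Since V is invertible (lower-triangular with 1s on the diagonal, up to permutation), solve by back-substitution:
  V =
[[1, 1, 1, 0],
 [1, 0, 0, 0],
 [0, 1, 0, 0],
 [0, -1, -1, 1]]
  V a = (-1, 1, -3, -2)
Solving gives a = (1, -3, 1, -4).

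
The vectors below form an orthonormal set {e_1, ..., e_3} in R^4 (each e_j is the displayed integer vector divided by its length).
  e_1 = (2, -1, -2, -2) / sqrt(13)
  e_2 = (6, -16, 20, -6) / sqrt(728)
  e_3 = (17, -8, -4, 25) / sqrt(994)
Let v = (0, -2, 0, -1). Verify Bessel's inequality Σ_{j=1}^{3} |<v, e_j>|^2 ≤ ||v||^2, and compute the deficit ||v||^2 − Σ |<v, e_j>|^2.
Σ |<v, e_j>|^2 = 234/71; ||v||^2 = 5; deficit = 121/71

Write each e_j = u_j / sqrt(<u_j, u_j>) where u_j is the displayed integer vector. Then <v, e_j> = <v, u_j> / sqrt(<u_j, u_j>), so |<v, e_j>|^2 = <v, u_j>^2 / <u_j, u_j>.
Coefficients: <v, e_1> = 4/sqrt(13), <v, e_2> = 38/sqrt(728), <v, e_3> = -9/sqrt(994).
Square and sum: Σ |<v, e_j>|^2 = 234/71.
Compute ||v||^2 = v·v = 5.
Deficit = 5 − 234/71 = 121/71 ≥ 0, confirming Bessel's inequality. (The deficit equals ||v − Σ <v,e_j> e_j||^2, the squared distance from v to span{e_j}.)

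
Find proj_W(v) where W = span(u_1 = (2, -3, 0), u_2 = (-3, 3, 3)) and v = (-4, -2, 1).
proj_W(v) = (-11/14, 1/7, 29/14)

Set up U = [u_1 | ... | u_2] ∈ R^(3×2). The projector onto W = col(U) is P = U (U^T U)^(-1) U^T.
Compute U^T U =
  [13, -15]
  [-15, 27],
and U^T v = (-2, 9).
Solve U^T U · c = U^T v for the coefficients: c = (9/14, 29/42). The projection is proj_W(v) = U c.
Check: (v - proj_W(v)) · u_1 = 0  (should be 0).
Check: (v - proj_W(v)) · u_2 = 0  (should be 0).
Result: proj_W(v) = (-11/14, 1/7, 29/14).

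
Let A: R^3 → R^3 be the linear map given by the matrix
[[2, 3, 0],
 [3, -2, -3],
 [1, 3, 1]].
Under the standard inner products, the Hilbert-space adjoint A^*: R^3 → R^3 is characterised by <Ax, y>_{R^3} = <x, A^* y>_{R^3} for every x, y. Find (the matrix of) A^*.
A^* = A^T =
[[2, 3, 1],
 [3, -2, 3],
 [0, -3, 1]]

For real matrices with standard dot products, the defining identity <Ax, y> = <x, A^* y> gives (Ax)^T y = x^T (A^*) y, i.e. x^T A^T y = x^T (A^*) y. Since this holds for all x, y, we must have A^* = A^T. Therefore
A^* =
[[2, 3, 1],
 [3, -2, 3],
 [0, -3, 1]].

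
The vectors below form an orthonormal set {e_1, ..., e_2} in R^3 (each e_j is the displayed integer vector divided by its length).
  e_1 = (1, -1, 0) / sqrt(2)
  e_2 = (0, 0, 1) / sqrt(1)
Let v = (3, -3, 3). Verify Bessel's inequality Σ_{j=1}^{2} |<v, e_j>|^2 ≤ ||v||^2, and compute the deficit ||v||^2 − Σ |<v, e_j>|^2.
Σ |<v, e_j>|^2 = 27; ||v||^2 = 27; deficit = 0

Write each e_j = u_j / sqrt(<u_j, u_j>) where u_j is the displayed integer vector. Then <v, e_j> = <v, u_j> / sqrt(<u_j, u_j>), so |<v, e_j>|^2 = <v, u_j>^2 / <u_j, u_j>.
Coefficients: <v, e_1> = 6/sqrt(2), <v, e_2> = 3/sqrt(1).
Square and sum: Σ |<v, e_j>|^2 = 27.
Compute ||v||^2 = v·v = 27.
Deficit = 27 − 27 = 0 ≥ 0, confirming Bessel's inequality. (The deficit equals ||v − Σ <v,e_j> e_j||^2, the squared distance from v to span{e_j}.)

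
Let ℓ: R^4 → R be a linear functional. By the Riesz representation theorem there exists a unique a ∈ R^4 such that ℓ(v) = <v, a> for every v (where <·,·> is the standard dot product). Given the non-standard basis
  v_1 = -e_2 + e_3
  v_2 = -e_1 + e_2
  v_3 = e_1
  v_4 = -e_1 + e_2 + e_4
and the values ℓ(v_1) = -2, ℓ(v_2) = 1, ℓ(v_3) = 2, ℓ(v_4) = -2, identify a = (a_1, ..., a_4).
a = (2, 3, 1, -3)

Write a = (a_1, ..., a_4) in the standard basis. For each basis vector v_i, ℓ(v_i) = <v_i, a> is a linear equation in the a_j's. Collect the n equations into a matrix system V a = ℓ, where row i of V is v_i (expressed in the standard basis). Since V is invertible (lower-triangular with 1s on the diagonal, up to permutation), solve by back-substitution:
  V =
[[0, -1, 1, 0],
 [-1, 1, 0, 0],
 [1, 0, 0, 0],
 [-1, 1, 0, 1]]
  V a = (-2, 1, 2, -2)
Solving gives a = (2, 3, 1, -3).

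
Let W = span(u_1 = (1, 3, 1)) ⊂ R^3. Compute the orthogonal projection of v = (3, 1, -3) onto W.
proj_W(v) = (3/11, 9/11, 3/11)

Set up U = [u_1 | ... | u_1] ∈ R^(3×1). The projector onto W = col(U) is P = U (U^T U)^(-1) U^T.
Compute U^T U =
  [11],
and U^T v = (3).
Solve U^T U · c = U^T v for the coefficients: c = (3/11). The projection is proj_W(v) = U c.
Check: (v - proj_W(v)) · u_1 = 0  (should be 0).
Result: proj_W(v) = (3/11, 9/11, 3/11).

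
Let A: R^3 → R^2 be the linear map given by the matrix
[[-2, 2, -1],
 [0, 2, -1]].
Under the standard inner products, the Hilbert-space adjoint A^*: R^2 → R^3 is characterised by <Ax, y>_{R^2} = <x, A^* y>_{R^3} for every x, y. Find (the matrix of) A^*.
A^* = A^T =
[[-2, 0],
 [2, 2],
 [-1, -1]]

For real matrices with standard dot products, the defining identity <Ax, y> = <x, A^* y> gives (Ax)^T y = x^T (A^*) y, i.e. x^T A^T y = x^T (A^*) y. Since this holds for all x, y, we must have A^* = A^T. Therefore
A^* =
[[-2, 0],
 [2, 2],
 [-1, -1]].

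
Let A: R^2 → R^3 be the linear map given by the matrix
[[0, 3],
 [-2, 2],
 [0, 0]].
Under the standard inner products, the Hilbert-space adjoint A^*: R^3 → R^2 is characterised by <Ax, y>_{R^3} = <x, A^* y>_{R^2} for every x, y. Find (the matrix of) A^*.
A^* = A^T =
[[0, -2, 0],
 [3, 2, 0]]

For real matrices with standard dot products, the defining identity <Ax, y> = <x, A^* y> gives (Ax)^T y = x^T (A^*) y, i.e. x^T A^T y = x^T (A^*) y. Since this holds for all x, y, we must have A^* = A^T. Therefore
A^* =
[[0, -2, 0],
 [3, 2, 0]].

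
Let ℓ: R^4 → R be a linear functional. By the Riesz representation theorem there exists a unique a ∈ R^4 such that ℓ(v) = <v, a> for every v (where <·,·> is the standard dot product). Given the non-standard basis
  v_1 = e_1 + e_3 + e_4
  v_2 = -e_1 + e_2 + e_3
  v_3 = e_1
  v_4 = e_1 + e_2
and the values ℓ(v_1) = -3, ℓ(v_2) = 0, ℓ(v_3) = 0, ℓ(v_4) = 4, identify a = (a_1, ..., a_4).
a = (0, 4, -4, 1)

Write a = (a_1, ..., a_4) in the standard basis. For each basis vector v_i, ℓ(v_i) = <v_i, a> is a linear equation in the a_j's. Collect the n equations into a matrix system V a = ℓ, where row i of V is v_i (expressed in the standard basis). Since V is invertible (lower-triangular with 1s on the diagonal, up to permutation), solve by back-substitution:
  V =
[[1, 0, 1, 1],
 [-1, 1, 1, 0],
 [1, 0, 0, 0],
 [1, 1, 0, 0]]
  V a = (-3, 0, 0, 4)
Solving gives a = (0, 4, -4, 1).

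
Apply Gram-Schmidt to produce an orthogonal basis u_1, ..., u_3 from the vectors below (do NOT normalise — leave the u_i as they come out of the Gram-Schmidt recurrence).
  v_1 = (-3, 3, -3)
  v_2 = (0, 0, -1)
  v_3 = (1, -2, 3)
Orthogonal basis:
  u_1 = (-3, 3, -3)
  u_2 = (1/3, -1/3, -2/3)
  u_3 = (-1/2, -1/2, 0)

Apply the Gram-Schmidt recurrence
  u_1 = v_1
  u_i = v_i − Σ_{j<i} ((v_i · u_j) / (u_j · u_j)) · u_j.

Step by step this gives:
  u_1 = (-3, 3, -3)
  u_2 = (1/3, -1/3, -2/3)
  u_3 = (-1/2, -1/2, 0)

Orthogonality check:
  u_2 · u_1 = 0 (should be 0)
  u_3 · u_1 = 0 (should be 0)
  u_3 · u_2 = 0 (should be 0)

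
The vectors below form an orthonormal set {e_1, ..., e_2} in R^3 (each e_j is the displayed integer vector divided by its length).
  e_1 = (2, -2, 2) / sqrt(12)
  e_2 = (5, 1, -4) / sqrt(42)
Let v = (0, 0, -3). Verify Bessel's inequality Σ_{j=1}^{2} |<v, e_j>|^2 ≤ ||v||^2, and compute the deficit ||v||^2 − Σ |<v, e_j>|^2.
Σ |<v, e_j>|^2 = 45/7; ||v||^2 = 9; deficit = 18/7

Write each e_j = u_j / sqrt(<u_j, u_j>) where u_j is the displayed integer vector. Then <v, e_j> = <v, u_j> / sqrt(<u_j, u_j>), so |<v, e_j>|^2 = <v, u_j>^2 / <u_j, u_j>.
Coefficients: <v, e_1> = -6/sqrt(12), <v, e_2> = 12/sqrt(42).
Square and sum: Σ |<v, e_j>|^2 = 45/7.
Compute ||v||^2 = v·v = 9.
Deficit = 9 − 45/7 = 18/7 ≥ 0, confirming Bessel's inequality. (The deficit equals ||v − Σ <v,e_j> e_j||^2, the squared distance from v to span{e_j}.)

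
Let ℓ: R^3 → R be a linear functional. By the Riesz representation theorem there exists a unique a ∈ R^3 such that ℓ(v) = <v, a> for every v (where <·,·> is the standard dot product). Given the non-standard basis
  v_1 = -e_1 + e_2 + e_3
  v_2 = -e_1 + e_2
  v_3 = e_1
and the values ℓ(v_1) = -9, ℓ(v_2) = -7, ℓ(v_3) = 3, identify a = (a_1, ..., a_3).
a = (3, -4, -2)

Write a = (a_1, ..., a_3) in the standard basis. For each basis vector v_i, ℓ(v_i) = <v_i, a> is a linear equation in the a_j's. Collect the n equations into a matrix system V a = ℓ, where row i of V is v_i (expressed in the standard basis). Since V is invertible (lower-triangular with 1s on the diagonal, up to permutation), solve by back-substitution:
  V =
[[-1, 1, 1],
 [-1, 1, 0],
 [1, 0, 0]]
  V a = (-9, -7, 3)
Solving gives a = (3, -4, -2).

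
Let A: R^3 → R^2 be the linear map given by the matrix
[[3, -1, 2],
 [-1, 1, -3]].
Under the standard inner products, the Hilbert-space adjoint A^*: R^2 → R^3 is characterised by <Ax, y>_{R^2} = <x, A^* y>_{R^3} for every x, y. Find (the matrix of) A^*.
A^* = A^T =
[[3, -1],
 [-1, 1],
 [2, -3]]

For real matrices with standard dot products, the defining identity <Ax, y> = <x, A^* y> gives (Ax)^T y = x^T (A^*) y, i.e. x^T A^T y = x^T (A^*) y. Since this holds for all x, y, we must have A^* = A^T. Therefore
A^* =
[[3, -1],
 [-1, 1],
 [2, -3]].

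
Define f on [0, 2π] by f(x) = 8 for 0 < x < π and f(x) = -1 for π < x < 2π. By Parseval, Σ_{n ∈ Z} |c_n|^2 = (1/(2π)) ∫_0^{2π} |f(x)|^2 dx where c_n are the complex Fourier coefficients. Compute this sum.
Σ |c_n|^2 = 65/2

Parseval equates the L^2 energy of f (normalised by 1/(2π)) with the ℓ^2 sum of its Fourier coefficients: (1/(2π)) ∫_0^{2π} |f|^2 = Σ |c_n|^2.
Compute the left side: (1/(2π)) [∫_0^π 8^2 dx + ∫_π^{2π} (-1)^2 dx] = (1/(2π)) · (64π + 1π) = (64 + 1)/2 = 65/2.
So Σ_{n ∈ Z} |c_n|^2 = 65/2.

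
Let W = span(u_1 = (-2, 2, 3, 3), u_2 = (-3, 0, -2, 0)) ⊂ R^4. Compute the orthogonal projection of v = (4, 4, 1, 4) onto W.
proj_W(v) = (27/13, 15/13, 101/26, 45/26)

Set up U = [u_1 | ... | u_2] ∈ R^(4×2). The projector onto W = col(U) is P = U (U^T U)^(-1) U^T.
Compute U^T U =
  [26, 0]
  [0, 13],
and U^T v = (15, -14).
Solve U^T U · c = U^T v for the coefficients: c = (15/26, -14/13). The projection is proj_W(v) = U c.
Check: (v - proj_W(v)) · u_1 = 0  (should be 0).
Check: (v - proj_W(v)) · u_2 = 0  (should be 0).
Result: proj_W(v) = (27/13, 15/13, 101/26, 45/26).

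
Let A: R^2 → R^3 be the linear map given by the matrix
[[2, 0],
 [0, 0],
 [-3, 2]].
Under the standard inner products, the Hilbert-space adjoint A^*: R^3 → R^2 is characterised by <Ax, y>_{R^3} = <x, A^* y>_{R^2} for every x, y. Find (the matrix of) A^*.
A^* = A^T =
[[2, 0, -3],
 [0, 0, 2]]

For real matrices with standard dot products, the defining identity <Ax, y> = <x, A^* y> gives (Ax)^T y = x^T (A^*) y, i.e. x^T A^T y = x^T (A^*) y. Since this holds for all x, y, we must have A^* = A^T. Therefore
A^* =
[[2, 0, -3],
 [0, 0, 2]].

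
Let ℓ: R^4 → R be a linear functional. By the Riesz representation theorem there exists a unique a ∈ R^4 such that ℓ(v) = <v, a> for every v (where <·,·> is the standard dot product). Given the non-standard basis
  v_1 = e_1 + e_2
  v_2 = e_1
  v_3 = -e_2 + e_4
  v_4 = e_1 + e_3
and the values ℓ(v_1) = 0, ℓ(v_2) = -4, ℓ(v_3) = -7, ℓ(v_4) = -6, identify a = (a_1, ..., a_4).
a = (-4, 4, -2, -3)

Write a = (a_1, ..., a_4) in the standard basis. For each basis vector v_i, ℓ(v_i) = <v_i, a> is a linear equation in the a_j's. Collect the n equations into a matrix system V a = ℓ, where row i of V is v_i (expressed in the standard basis). Since V is invertible (lower-triangular with 1s on the diagonal, up to permutation), solve by back-substitution:
  V =
[[1, 1, 0, 0],
 [1, 0, 0, 0],
 [0, -1, 0, 1],
 [1, 0, 1, 0]]
  V a = (0, -4, -7, -6)
Solving gives a = (-4, 4, -2, -3).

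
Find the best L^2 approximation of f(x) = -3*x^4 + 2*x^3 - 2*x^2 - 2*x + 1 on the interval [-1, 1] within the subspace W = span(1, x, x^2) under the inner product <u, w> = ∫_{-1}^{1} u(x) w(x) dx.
g(x) = -32*x^2/7 - 4*x/5 + 44/35

The best approximation g ∈ W is the orthogonal projection of f onto W. Writing g = a_0 + a_1 x + a_2 x^2, the coefficients solve the normal equations G · a = b where
  G_{ij} = <φ_i, φ_j> and b_i = <f, φ_i>, with φ_0 = 1, φ_1 = x, φ_2 = x^2.
G =
  [2, 0, 2/3]
  [0, 2/3, 0]
  [2/3, 0, 2/5],
b = (-8/15, -8/15, -104/105).
Solving gives a_0 = 44/35, a_1 = -4/5, a_2 = -32/7, so
  g(x) = -32*x^2/7 - 4*x/5 + 44/35.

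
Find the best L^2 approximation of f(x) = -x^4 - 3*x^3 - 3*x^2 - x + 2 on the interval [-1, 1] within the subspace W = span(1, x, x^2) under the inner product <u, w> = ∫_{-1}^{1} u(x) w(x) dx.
g(x) = -27*x^2/7 - 14*x/5 + 73/35

The best approximation g ∈ W is the orthogonal projection of f onto W. Writing g = a_0 + a_1 x + a_2 x^2, the coefficients solve the normal equations G · a = b where
  G_{ij} = <φ_i, φ_j> and b_i = <f, φ_i>, with φ_0 = 1, φ_1 = x, φ_2 = x^2.
G =
  [2, 0, 2/3]
  [0, 2/3, 0]
  [2/3, 0, 2/5],
b = (8/5, -28/15, -16/105).
Solving gives a_0 = 73/35, a_1 = -14/5, a_2 = -27/7, so
  g(x) = -27*x^2/7 - 14*x/5 + 73/35.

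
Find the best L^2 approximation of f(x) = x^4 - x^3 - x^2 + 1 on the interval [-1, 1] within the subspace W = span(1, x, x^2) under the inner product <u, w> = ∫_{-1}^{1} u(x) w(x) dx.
g(x) = -x^2/7 - 3*x/5 + 32/35

The best approximation g ∈ W is the orthogonal projection of f onto W. Writing g = a_0 + a_1 x + a_2 x^2, the coefficients solve the normal equations G · a = b where
  G_{ij} = <φ_i, φ_j> and b_i = <f, φ_i>, with φ_0 = 1, φ_1 = x, φ_2 = x^2.
G =
  [2, 0, 2/3]
  [0, 2/3, 0]
  [2/3, 0, 2/5],
b = (26/15, -2/5, 58/105).
Solving gives a_0 = 32/35, a_1 = -3/5, a_2 = -1/7, so
  g(x) = -x^2/7 - 3*x/5 + 32/35.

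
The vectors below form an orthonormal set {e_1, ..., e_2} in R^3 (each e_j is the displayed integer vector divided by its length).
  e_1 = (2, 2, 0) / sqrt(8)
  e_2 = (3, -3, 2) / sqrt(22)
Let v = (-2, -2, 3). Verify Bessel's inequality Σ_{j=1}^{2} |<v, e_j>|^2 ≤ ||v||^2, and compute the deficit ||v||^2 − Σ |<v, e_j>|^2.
Σ |<v, e_j>|^2 = 106/11; ||v||^2 = 17; deficit = 81/11

Write each e_j = u_j / sqrt(<u_j, u_j>) where u_j is the displayed integer vector. Then <v, e_j> = <v, u_j> / sqrt(<u_j, u_j>), so |<v, e_j>|^2 = <v, u_j>^2 / <u_j, u_j>.
Coefficients: <v, e_1> = -8/sqrt(8), <v, e_2> = 6/sqrt(22).
Square and sum: Σ |<v, e_j>|^2 = 106/11.
Compute ||v||^2 = v·v = 17.
Deficit = 17 − 106/11 = 81/11 ≥ 0, confirming Bessel's inequality. (The deficit equals ||v − Σ <v,e_j> e_j||^2, the squared distance from v to span{e_j}.)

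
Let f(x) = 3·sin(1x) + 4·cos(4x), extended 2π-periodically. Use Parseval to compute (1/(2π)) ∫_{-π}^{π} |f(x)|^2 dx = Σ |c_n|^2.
Σ |c_n|^2 = 25/2

Expand |f|^2 and use orthogonality of {sin(nx), cos(mx)} on [-π, π]:
  ∫_{-π}^{π} sin(nx)^2 dx = π, ∫ cos(mx)^2 dx = π, and cross terms integrate to 0.
So ∫_{-π}^{π} f(x)^2 dx = 3^2 · π + 4^2 · π = (9 + 16)π.
Divide by 2π: (9 + 16)/2 = 25/2.
By Parseval, this equals Σ |c_n|^2.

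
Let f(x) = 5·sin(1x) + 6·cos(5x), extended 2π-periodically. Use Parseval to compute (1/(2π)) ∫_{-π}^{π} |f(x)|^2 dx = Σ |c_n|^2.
Σ |c_n|^2 = 61/2

Expand |f|^2 and use orthogonality of {sin(nx), cos(mx)} on [-π, π]:
  ∫_{-π}^{π} sin(nx)^2 dx = π, ∫ cos(mx)^2 dx = π, and cross terms integrate to 0.
So ∫_{-π}^{π} f(x)^2 dx = 5^2 · π + 6^2 · π = (25 + 36)π.
Divide by 2π: (25 + 36)/2 = 61/2.
By Parseval, this equals Σ |c_n|^2.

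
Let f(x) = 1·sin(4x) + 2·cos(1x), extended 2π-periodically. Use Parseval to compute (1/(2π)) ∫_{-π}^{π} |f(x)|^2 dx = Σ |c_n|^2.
Σ |c_n|^2 = 5/2

Expand |f|^2 and use orthogonality of {sin(nx), cos(mx)} on [-π, π]:
  ∫_{-π}^{π} sin(nx)^2 dx = π, ∫ cos(mx)^2 dx = π, and cross terms integrate to 0.
So ∫_{-π}^{π} f(x)^2 dx = 1^2 · π + 2^2 · π = (1 + 4)π.
Divide by 2π: (1 + 4)/2 = 5/2.
By Parseval, this equals Σ |c_n|^2.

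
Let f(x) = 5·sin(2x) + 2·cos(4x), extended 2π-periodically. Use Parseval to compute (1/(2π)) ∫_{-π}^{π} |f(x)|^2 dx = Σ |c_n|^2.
Σ |c_n|^2 = 29/2

Expand |f|^2 and use orthogonality of {sin(nx), cos(mx)} on [-π, π]:
  ∫_{-π}^{π} sin(nx)^2 dx = π, ∫ cos(mx)^2 dx = π, and cross terms integrate to 0.
So ∫_{-π}^{π} f(x)^2 dx = 5^2 · π + 2^2 · π = (25 + 4)π.
Divide by 2π: (25 + 4)/2 = 29/2.
By Parseval, this equals Σ |c_n|^2.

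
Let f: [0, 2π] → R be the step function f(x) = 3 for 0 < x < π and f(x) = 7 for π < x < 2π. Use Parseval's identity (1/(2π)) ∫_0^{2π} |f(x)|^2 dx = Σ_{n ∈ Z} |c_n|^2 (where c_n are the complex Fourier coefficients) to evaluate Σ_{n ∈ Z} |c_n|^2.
Σ |c_n|^2 = 29

Parseval equates the L^2 energy of f (normalised by 1/(2π)) with the ℓ^2 sum of its Fourier coefficients: (1/(2π)) ∫_0^{2π} |f|^2 = Σ |c_n|^2.
Compute the left side: (1/(2π)) [∫_0^π 3^2 dx + ∫_π^{2π} 7^2 dx] = (1/(2π)) · (9π + 49π) = (9 + 49)/2 = 29.
So Σ_{n ∈ Z} |c_n|^2 = 29.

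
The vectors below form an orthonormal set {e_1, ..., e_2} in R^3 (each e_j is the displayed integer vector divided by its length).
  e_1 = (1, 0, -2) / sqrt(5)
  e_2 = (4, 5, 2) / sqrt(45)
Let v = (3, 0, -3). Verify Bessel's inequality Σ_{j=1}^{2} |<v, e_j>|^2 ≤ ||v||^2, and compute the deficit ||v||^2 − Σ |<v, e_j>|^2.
Σ |<v, e_j>|^2 = 17; ||v||^2 = 18; deficit = 1

Write each e_j = u_j / sqrt(<u_j, u_j>) where u_j is the displayed integer vector. Then <v, e_j> = <v, u_j> / sqrt(<u_j, u_j>), so |<v, e_j>|^2 = <v, u_j>^2 / <u_j, u_j>.
Coefficients: <v, e_1> = 9/sqrt(5), <v, e_2> = 6/sqrt(45).
Square and sum: Σ |<v, e_j>|^2 = 17.
Compute ||v||^2 = v·v = 18.
Deficit = 18 − 17 = 1 ≥ 0, confirming Bessel's inequality. (The deficit equals ||v − Σ <v,e_j> e_j||^2, the squared distance from v to span{e_j}.)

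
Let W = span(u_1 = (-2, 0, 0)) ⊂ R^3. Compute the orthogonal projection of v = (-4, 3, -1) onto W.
proj_W(v) = (-4, 0, 0)

Set up U = [u_1 | ... | u_1] ∈ R^(3×1). The projector onto W = col(U) is P = U (U^T U)^(-1) U^T.
Compute U^T U =
  [4],
and U^T v = (8).
Solve U^T U · c = U^T v for the coefficients: c = (2). The projection is proj_W(v) = U c.
Check: (v - proj_W(v)) · u_1 = 0  (should be 0).
Result: proj_W(v) = (-4, 0, 0).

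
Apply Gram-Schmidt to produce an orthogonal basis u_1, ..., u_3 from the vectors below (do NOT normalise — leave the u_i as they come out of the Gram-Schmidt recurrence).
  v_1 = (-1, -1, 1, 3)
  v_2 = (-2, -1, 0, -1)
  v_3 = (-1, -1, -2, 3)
Orthogonal basis:
  u_1 = (-1, -1, 1, 3)
  u_2 = (-2, -1, 0, -1)
  u_3 = (-1/4, -1/4, -11/4, 3/4)

Apply the Gram-Schmidt recurrence
  u_1 = v_1
  u_i = v_i − Σ_{j<i} ((v_i · u_j) / (u_j · u_j)) · u_j.

Step by step this gives:
  u_1 = (-1, -1, 1, 3)
  u_2 = (-2, -1, 0, -1)
  u_3 = (-1/4, -1/4, -11/4, 3/4)

Orthogonality check:
  u_2 · u_1 = 0 (should be 0)
  u_3 · u_1 = 0 (should be 0)
  u_3 · u_2 = 0 (should be 0)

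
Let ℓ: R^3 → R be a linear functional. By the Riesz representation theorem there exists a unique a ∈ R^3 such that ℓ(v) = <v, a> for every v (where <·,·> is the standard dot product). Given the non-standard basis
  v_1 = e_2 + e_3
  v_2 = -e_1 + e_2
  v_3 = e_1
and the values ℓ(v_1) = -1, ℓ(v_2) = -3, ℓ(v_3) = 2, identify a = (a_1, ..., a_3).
a = (2, -1, 0)

Write a = (a_1, ..., a_3) in the standard basis. For each basis vector v_i, ℓ(v_i) = <v_i, a> is a linear equation in the a_j's. Collect the n equations into a matrix system V a = ℓ, where row i of V is v_i (expressed in the standard basis). Since V is invertible (lower-triangular with 1s on the diagonal, up to permutation), solve by back-substitution:
  V =
[[0, 1, 1],
 [-1, 1, 0],
 [1, 0, 0]]
  V a = (-1, -3, 2)
Solving gives a = (2, -1, 0).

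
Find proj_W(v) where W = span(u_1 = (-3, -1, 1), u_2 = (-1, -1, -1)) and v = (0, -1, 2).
proj_W(v) = (-2/3, 1/3, 4/3)

Set up U = [u_1 | ... | u_2] ∈ R^(3×2). The projector onto W = col(U) is P = U (U^T U)^(-1) U^T.
Compute U^T U =
  [11, 3]
  [3, 3],
and U^T v = (3, -1).
Solve U^T U · c = U^T v for the coefficients: c = (1/2, -5/6). The projection is proj_W(v) = U c.
Check: (v - proj_W(v)) · u_1 = 0  (should be 0).
Check: (v - proj_W(v)) · u_2 = 0  (should be 0).
Result: proj_W(v) = (-2/3, 1/3, 4/3).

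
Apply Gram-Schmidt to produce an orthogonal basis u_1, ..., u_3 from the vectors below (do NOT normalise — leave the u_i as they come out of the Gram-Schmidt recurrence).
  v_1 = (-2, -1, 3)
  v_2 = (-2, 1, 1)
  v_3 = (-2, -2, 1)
Orthogonal basis:
  u_1 = (-2, -1, 3)
  u_2 = (-8/7, 10/7, -2/7)
  u_3 = (-1, -1, -1)

Apply the Gram-Schmidt recurrence
  u_1 = v_1
  u_i = v_i − Σ_{j<i} ((v_i · u_j) / (u_j · u_j)) · u_j.

Step by step this gives:
  u_1 = (-2, -1, 3)
  u_2 = (-8/7, 10/7, -2/7)
  u_3 = (-1, -1, -1)

Orthogonality check:
  u_2 · u_1 = 0 (should be 0)
  u_3 · u_1 = 0 (should be 0)
  u_3 · u_2 = 0 (should be 0)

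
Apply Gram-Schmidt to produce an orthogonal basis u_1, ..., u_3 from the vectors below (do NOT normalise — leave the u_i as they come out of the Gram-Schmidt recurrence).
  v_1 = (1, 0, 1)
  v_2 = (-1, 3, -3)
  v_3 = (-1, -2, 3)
Orthogonal basis:
  u_1 = (1, 0, 1)
  u_2 = (1, 3, -1)
  u_3 = (-12/11, 8/11, 12/11)

Apply the Gram-Schmidt recurrence
  u_1 = v_1
  u_i = v_i − Σ_{j<i} ((v_i · u_j) / (u_j · u_j)) · u_j.

Step by step this gives:
  u_1 = (1, 0, 1)
  u_2 = (1, 3, -1)
  u_3 = (-12/11, 8/11, 12/11)

Orthogonality check:
  u_2 · u_1 = 0 (should be 0)
  u_3 · u_1 = 0 (should be 0)
  u_3 · u_2 = 0 (should be 0)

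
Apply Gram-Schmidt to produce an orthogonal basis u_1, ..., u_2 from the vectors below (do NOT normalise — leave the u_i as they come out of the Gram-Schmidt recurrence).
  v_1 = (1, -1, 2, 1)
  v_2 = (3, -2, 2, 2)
Orthogonal basis:
  u_1 = (1, -1, 2, 1)
  u_2 = (10/7, -3/7, -8/7, 3/7)

Apply the Gram-Schmidt recurrence
  u_1 = v_1
  u_i = v_i − Σ_{j<i} ((v_i · u_j) / (u_j · u_j)) · u_j.

Step by step this gives:
  u_1 = (1, -1, 2, 1)
  u_2 = (10/7, -3/7, -8/7, 3/7)

Orthogonality check:
  u_2 · u_1 = 0 (should be 0)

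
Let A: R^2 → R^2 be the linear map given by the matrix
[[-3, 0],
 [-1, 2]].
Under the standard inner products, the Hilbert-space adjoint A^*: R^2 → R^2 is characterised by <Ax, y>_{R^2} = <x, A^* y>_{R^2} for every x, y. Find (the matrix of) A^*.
A^* = A^T =
[[-3, -1],
 [0, 2]]

For real matrices with standard dot products, the defining identity <Ax, y> = <x, A^* y> gives (Ax)^T y = x^T (A^*) y, i.e. x^T A^T y = x^T (A^*) y. Since this holds for all x, y, we must have A^* = A^T. Therefore
A^* =
[[-3, -1],
 [0, 2]].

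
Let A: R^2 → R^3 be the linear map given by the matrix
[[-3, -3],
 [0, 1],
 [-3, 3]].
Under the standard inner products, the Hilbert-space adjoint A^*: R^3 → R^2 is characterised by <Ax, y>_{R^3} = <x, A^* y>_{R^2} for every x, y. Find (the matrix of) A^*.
A^* = A^T =
[[-3, 0, -3],
 [-3, 1, 3]]

For real matrices with standard dot products, the defining identity <Ax, y> = <x, A^* y> gives (Ax)^T y = x^T (A^*) y, i.e. x^T A^T y = x^T (A^*) y. Since this holds for all x, y, we must have A^* = A^T. Therefore
A^* =
[[-3, 0, -3],
 [-3, 1, 3]].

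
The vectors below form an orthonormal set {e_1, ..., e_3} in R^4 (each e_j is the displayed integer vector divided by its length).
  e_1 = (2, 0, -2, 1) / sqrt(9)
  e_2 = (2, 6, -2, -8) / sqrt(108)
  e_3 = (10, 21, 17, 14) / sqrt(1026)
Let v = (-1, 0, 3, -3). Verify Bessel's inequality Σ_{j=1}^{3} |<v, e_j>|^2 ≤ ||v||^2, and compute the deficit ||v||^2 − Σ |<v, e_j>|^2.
Σ |<v, e_j>|^2 = 601/38; ||v||^2 = 19; deficit = 121/38

Write each e_j = u_j / sqrt(<u_j, u_j>) where u_j is the displayed integer vector. Then <v, e_j> = <v, u_j> / sqrt(<u_j, u_j>), so |<v, e_j>|^2 = <v, u_j>^2 / <u_j, u_j>.
Coefficients: <v, e_1> = -11/sqrt(9), <v, e_2> = 16/sqrt(108), <v, e_3> = -1/sqrt(1026).
Square and sum: Σ |<v, e_j>|^2 = 601/38.
Compute ||v||^2 = v·v = 19.
Deficit = 19 − 601/38 = 121/38 ≥ 0, confirming Bessel's inequality. (The deficit equals ||v − Σ <v,e_j> e_j||^2, the squared distance from v to span{e_j}.)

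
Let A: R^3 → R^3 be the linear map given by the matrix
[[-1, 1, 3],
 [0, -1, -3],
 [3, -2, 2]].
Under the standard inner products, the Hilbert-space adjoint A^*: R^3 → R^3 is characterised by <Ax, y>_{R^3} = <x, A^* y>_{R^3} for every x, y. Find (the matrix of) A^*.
A^* = A^T =
[[-1, 0, 3],
 [1, -1, -2],
 [3, -3, 2]]

For real matrices with standard dot products, the defining identity <Ax, y> = <x, A^* y> gives (Ax)^T y = x^T (A^*) y, i.e. x^T A^T y = x^T (A^*) y. Since this holds for all x, y, we must have A^* = A^T. Therefore
A^* =
[[-1, 0, 3],
 [1, -1, -2],
 [3, -3, 2]].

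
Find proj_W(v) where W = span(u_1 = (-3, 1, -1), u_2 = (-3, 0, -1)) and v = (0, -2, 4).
proj_W(v) = (6/5, -2, 2/5)

Set up U = [u_1 | ... | u_2] ∈ R^(3×2). The projector onto W = col(U) is P = U (U^T U)^(-1) U^T.
Compute U^T U =
  [11, 10]
  [10, 10],
and U^T v = (-6, -4).
Solve U^T U · c = U^T v for the coefficients: c = (-2, 8/5). The projection is proj_W(v) = U c.
Check: (v - proj_W(v)) · u_1 = 0  (should be 0).
Check: (v - proj_W(v)) · u_2 = 0  (should be 0).
Result: proj_W(v) = (6/5, -2, 2/5).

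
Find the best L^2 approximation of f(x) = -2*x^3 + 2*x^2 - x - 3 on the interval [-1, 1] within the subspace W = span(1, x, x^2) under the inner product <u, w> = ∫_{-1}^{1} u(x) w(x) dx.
g(x) = 2*x^2 - 11*x/5 - 3

The best approximation g ∈ W is the orthogonal projection of f onto W. Writing g = a_0 + a_1 x + a_2 x^2, the coefficients solve the normal equations G · a = b where
  G_{ij} = <φ_i, φ_j> and b_i = <f, φ_i>, with φ_0 = 1, φ_1 = x, φ_2 = x^2.
G =
  [2, 0, 2/3]
  [0, 2/3, 0]
  [2/3, 0, 2/5],
b = (-14/3, -22/15, -6/5).
Solving gives a_0 = -3, a_1 = -11/5, a_2 = 2, so
  g(x) = 2*x^2 - 11*x/5 - 3.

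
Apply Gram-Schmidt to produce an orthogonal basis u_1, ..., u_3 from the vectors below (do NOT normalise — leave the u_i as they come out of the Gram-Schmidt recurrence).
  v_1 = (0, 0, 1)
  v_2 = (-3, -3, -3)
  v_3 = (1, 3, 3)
Orthogonal basis:
  u_1 = (0, 0, 1)
  u_2 = (-3, -3, 0)
  u_3 = (-1, 1, 0)

Apply the Gram-Schmidt recurrence
  u_1 = v_1
  u_i = v_i − Σ_{j<i} ((v_i · u_j) / (u_j · u_j)) · u_j.

Step by step this gives:
  u_1 = (0, 0, 1)
  u_2 = (-3, -3, 0)
  u_3 = (-1, 1, 0)

Orthogonality check:
  u_2 · u_1 = 0 (should be 0)
  u_3 · u_1 = 0 (should be 0)
  u_3 · u_2 = 0 (should be 0)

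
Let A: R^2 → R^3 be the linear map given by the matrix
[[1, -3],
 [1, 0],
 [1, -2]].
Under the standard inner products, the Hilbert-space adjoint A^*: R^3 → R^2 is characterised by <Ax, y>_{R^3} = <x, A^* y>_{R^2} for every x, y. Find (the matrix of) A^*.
A^* = A^T =
[[1, 1, 1],
 [-3, 0, -2]]

For real matrices with standard dot products, the defining identity <Ax, y> = <x, A^* y> gives (Ax)^T y = x^T (A^*) y, i.e. x^T A^T y = x^T (A^*) y. Since this holds for all x, y, we must have A^* = A^T. Therefore
A^* =
[[1, 1, 1],
 [-3, 0, -2]].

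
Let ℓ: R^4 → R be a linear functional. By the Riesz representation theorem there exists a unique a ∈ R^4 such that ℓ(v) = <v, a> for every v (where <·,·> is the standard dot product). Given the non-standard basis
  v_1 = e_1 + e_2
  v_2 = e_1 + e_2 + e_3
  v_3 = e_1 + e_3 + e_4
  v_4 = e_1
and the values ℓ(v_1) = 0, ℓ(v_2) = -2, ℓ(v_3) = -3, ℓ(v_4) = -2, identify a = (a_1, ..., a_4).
a = (-2, 2, -2, 1)

Write a = (a_1, ..., a_4) in the standard basis. For each basis vector v_i, ℓ(v_i) = <v_i, a> is a linear equation in the a_j's. Collect the n equations into a matrix system V a = ℓ, where row i of V is v_i (expressed in the standard basis). Since V is invertible (lower-triangular with 1s on the diagonal, up to permutation), solve by back-substitution:
  V =
[[1, 1, 0, 0],
 [1, 1, 1, 0],
 [1, 0, 1, 1],
 [1, 0, 0, 0]]
  V a = (0, -2, -3, -2)
Solving gives a = (-2, 2, -2, 1).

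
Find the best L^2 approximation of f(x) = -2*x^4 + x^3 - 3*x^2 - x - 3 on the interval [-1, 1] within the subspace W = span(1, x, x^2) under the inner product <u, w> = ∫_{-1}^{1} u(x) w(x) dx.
g(x) = -33*x^2/7 - 2*x/5 - 99/35

The best approximation g ∈ W is the orthogonal projection of f onto W. Writing g = a_0 + a_1 x + a_2 x^2, the coefficients solve the normal equations G · a = b where
  G_{ij} = <φ_i, φ_j> and b_i = <f, φ_i>, with φ_0 = 1, φ_1 = x, φ_2 = x^2.
G =
  [2, 0, 2/3]
  [0, 2/3, 0]
  [2/3, 0, 2/5],
b = (-44/5, -4/15, -132/35).
Solving gives a_0 = -99/35, a_1 = -2/5, a_2 = -33/7, so
  g(x) = -33*x^2/7 - 2*x/5 - 99/35.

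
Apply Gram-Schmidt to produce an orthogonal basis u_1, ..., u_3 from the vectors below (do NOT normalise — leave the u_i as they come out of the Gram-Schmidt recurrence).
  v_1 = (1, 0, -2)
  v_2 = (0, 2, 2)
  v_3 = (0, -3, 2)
Orthogonal basis:
  u_1 = (1, 0, -2)
  u_2 = (4/5, 2, 2/5)
  u_3 = (5/3, -5/6, 5/6)

Apply the Gram-Schmidt recurrence
  u_1 = v_1
  u_i = v_i − Σ_{j<i} ((v_i · u_j) / (u_j · u_j)) · u_j.

Step by step this gives:
  u_1 = (1, 0, -2)
  u_2 = (4/5, 2, 2/5)
  u_3 = (5/3, -5/6, 5/6)

Orthogonality check:
  u_2 · u_1 = 0 (should be 0)
  u_3 · u_1 = 0 (should be 0)
  u_3 · u_2 = 0 (should be 0)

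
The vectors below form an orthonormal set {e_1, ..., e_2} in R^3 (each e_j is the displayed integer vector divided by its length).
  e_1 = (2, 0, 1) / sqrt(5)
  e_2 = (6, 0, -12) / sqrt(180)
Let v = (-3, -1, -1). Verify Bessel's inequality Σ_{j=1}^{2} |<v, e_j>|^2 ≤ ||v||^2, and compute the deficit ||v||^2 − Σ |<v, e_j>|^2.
Σ |<v, e_j>|^2 = 10; ||v||^2 = 11; deficit = 1

Write each e_j = u_j / sqrt(<u_j, u_j>) where u_j is the displayed integer vector. Then <v, e_j> = <v, u_j> / sqrt(<u_j, u_j>), so |<v, e_j>|^2 = <v, u_j>^2 / <u_j, u_j>.
Coefficients: <v, e_1> = -7/sqrt(5), <v, e_2> = -6/sqrt(180).
Square and sum: Σ |<v, e_j>|^2 = 10.
Compute ||v||^2 = v·v = 11.
Deficit = 11 − 10 = 1 ≥ 0, confirming Bessel's inequality. (The deficit equals ||v − Σ <v,e_j> e_j||^2, the squared distance from v to span{e_j}.)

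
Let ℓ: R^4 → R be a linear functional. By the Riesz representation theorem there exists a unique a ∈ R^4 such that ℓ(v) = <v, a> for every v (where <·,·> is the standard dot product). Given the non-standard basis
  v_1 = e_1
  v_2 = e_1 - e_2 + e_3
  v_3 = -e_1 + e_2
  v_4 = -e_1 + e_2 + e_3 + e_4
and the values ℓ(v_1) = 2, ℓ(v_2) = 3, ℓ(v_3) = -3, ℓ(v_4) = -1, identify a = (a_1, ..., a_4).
a = (2, -1, 0, 2)

Write a = (a_1, ..., a_4) in the standard basis. For each basis vector v_i, ℓ(v_i) = <v_i, a> is a linear equation in the a_j's. Collect the n equations into a matrix system V a = ℓ, where row i of V is v_i (expressed in the standard basis). Since V is invertible (lower-triangular with 1s on the diagonal, up to permutation), solve by back-substitution:
  V =
[[1, 0, 0, 0],
 [1, -1, 1, 0],
 [-1, 1, 0, 0],
 [-1, 1, 1, 1]]
  V a = (2, 3, -3, -1)
Solving gives a = (2, -1, 0, 2).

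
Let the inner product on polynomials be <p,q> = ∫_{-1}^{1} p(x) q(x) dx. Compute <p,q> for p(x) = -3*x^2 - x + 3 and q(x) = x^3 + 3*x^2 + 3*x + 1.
<p,q> = 4

Expand the product: p(x)·q(x) = -3*x^5 - 10*x^4 - 9*x^3 + 3*x^2 + 8*x + 3.
∫_{-1}^{1} of each monomial x^k gives [2/(k+1) if k even, 0 if k odd]. Integrating term-by-term (or equivalently evaluating the antiderivative F(x) = -x^6/2 - 2*x^5 - 9*x^4/4 + x^3 + 4*x^2 + 3*x at the endpoints):
  F(1) − F(−1) = 13/4 − (-3/4) = 4.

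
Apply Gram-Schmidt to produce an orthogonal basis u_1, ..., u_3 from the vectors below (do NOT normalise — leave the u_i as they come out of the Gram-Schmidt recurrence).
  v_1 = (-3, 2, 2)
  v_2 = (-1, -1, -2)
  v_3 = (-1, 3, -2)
Orthogonal basis:
  u_1 = (-3, 2, 2)
  u_2 = (-26/17, -11/17, -28/17)
  u_3 = (64/93, 256/93, -160/93)

Apply the Gram-Schmidt recurrence
  u_1 = v_1
  u_i = v_i − Σ_{j<i} ((v_i · u_j) / (u_j · u_j)) · u_j.

Step by step this gives:
  u_1 = (-3, 2, 2)
  u_2 = (-26/17, -11/17, -28/17)
  u_3 = (64/93, 256/93, -160/93)

Orthogonality check:
  u_2 · u_1 = 0 (should be 0)
  u_3 · u_1 = 0 (should be 0)
  u_3 · u_2 = 0 (should be 0)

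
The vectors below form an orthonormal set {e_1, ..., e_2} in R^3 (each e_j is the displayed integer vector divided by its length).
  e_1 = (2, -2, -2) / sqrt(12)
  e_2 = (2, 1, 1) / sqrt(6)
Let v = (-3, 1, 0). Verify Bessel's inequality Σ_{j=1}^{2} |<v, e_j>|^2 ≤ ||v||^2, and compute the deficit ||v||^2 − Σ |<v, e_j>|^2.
Σ |<v, e_j>|^2 = 19/2; ||v||^2 = 10; deficit = 1/2

Write each e_j = u_j / sqrt(<u_j, u_j>) where u_j is the displayed integer vector. Then <v, e_j> = <v, u_j> / sqrt(<u_j, u_j>), so |<v, e_j>|^2 = <v, u_j>^2 / <u_j, u_j>.
Coefficients: <v, e_1> = -8/sqrt(12), <v, e_2> = -5/sqrt(6).
Square and sum: Σ |<v, e_j>|^2 = 19/2.
Compute ||v||^2 = v·v = 10.
Deficit = 10 − 19/2 = 1/2 ≥ 0, confirming Bessel's inequality. (The deficit equals ||v − Σ <v,e_j> e_j||^2, the squared distance from v to span{e_j}.)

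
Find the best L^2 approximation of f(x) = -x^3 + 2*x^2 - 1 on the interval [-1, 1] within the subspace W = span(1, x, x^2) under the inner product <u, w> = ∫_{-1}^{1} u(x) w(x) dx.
g(x) = 2*x^2 - 3*x/5 - 1

The best approximation g ∈ W is the orthogonal projection of f onto W. Writing g = a_0 + a_1 x + a_2 x^2, the coefficients solve the normal equations G · a = b where
  G_{ij} = <φ_i, φ_j> and b_i = <f, φ_i>, with φ_0 = 1, φ_1 = x, φ_2 = x^2.
G =
  [2, 0, 2/3]
  [0, 2/3, 0]
  [2/3, 0, 2/5],
b = (-2/3, -2/5, 2/15).
Solving gives a_0 = -1, a_1 = -3/5, a_2 = 2, so
  g(x) = 2*x^2 - 3*x/5 - 1.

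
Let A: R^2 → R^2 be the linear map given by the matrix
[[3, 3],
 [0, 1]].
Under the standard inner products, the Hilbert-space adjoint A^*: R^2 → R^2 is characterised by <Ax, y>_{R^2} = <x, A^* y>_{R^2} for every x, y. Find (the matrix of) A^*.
A^* = A^T =
[[3, 0],
 [3, 1]]

For real matrices with standard dot products, the defining identity <Ax, y> = <x, A^* y> gives (Ax)^T y = x^T (A^*) y, i.e. x^T A^T y = x^T (A^*) y. Since this holds for all x, y, we must have A^* = A^T. Therefore
A^* =
[[3, 0],
 [3, 1]].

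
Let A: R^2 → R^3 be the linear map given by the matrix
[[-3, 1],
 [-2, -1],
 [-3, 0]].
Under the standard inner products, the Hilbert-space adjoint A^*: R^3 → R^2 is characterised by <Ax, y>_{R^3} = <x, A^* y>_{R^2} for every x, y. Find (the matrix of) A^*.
A^* = A^T =
[[-3, -2, -3],
 [1, -1, 0]]

For real matrices with standard dot products, the defining identity <Ax, y> = <x, A^* y> gives (Ax)^T y = x^T (A^*) y, i.e. x^T A^T y = x^T (A^*) y. Since this holds for all x, y, we must have A^* = A^T. Therefore
A^* =
[[-3, -2, -3],
 [1, -1, 0]].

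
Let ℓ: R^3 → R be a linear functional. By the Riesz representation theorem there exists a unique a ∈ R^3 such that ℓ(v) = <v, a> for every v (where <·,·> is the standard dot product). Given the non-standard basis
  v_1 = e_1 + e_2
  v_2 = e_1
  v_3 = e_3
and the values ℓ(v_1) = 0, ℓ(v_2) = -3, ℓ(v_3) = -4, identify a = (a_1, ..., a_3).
a = (-3, 3, -4)

Write a = (a_1, ..., a_3) in the standard basis. For each basis vector v_i, ℓ(v_i) = <v_i, a> is a linear equation in the a_j's. Collect the n equations into a matrix system V a = ℓ, where row i of V is v_i (expressed in the standard basis). Since V is invertible (lower-triangular with 1s on the diagonal, up to permutation), solve by back-substitution:
  V =
[[1, 1, 0],
 [1, 0, 0],
 [0, 0, 1]]
  V a = (0, -3, -4)
Solving gives a = (-3, 3, -4).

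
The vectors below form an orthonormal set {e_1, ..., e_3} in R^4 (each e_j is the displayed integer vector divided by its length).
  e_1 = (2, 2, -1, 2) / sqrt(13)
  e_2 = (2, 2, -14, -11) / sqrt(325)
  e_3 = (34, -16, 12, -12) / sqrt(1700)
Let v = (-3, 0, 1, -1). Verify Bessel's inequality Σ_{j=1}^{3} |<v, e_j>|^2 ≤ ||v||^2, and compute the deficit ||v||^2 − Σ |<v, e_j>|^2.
Σ |<v, e_j>|^2 = 171/17; ||v||^2 = 11; deficit = 16/17

Write each e_j = u_j / sqrt(<u_j, u_j>) where u_j is the displayed integer vector. Then <v, e_j> = <v, u_j> / sqrt(<u_j, u_j>), so |<v, e_j>|^2 = <v, u_j>^2 / <u_j, u_j>.
Coefficients: <v, e_1> = -9/sqrt(13), <v, e_2> = -9/sqrt(325), <v, e_3> = -78/sqrt(1700).
Square and sum: Σ |<v, e_j>|^2 = 171/17.
Compute ||v||^2 = v·v = 11.
Deficit = 11 − 171/17 = 16/17 ≥ 0, confirming Bessel's inequality. (The deficit equals ||v − Σ <v,e_j> e_j||^2, the squared distance from v to span{e_j}.)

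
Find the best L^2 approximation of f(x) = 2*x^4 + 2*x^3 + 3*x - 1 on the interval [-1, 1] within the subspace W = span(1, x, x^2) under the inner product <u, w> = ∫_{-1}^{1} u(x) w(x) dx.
g(x) = 12*x^2/7 + 21*x/5 - 41/35

The best approximation g ∈ W is the orthogonal projection of f onto W. Writing g = a_0 + a_1 x + a_2 x^2, the coefficients solve the normal equations G · a = b where
  G_{ij} = <φ_i, φ_j> and b_i = <f, φ_i>, with φ_0 = 1, φ_1 = x, φ_2 = x^2.
G =
  [2, 0, 2/3]
  [0, 2/3, 0]
  [2/3, 0, 2/5],
b = (-6/5, 14/5, -2/21).
Solving gives a_0 = -41/35, a_1 = 21/5, a_2 = 12/7, so
  g(x) = 12*x^2/7 + 21*x/5 - 41/35.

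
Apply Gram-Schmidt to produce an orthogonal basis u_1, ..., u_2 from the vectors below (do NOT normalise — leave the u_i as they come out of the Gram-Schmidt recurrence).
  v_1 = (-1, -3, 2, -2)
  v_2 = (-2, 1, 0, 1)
Orthogonal basis:
  u_1 = (-1, -3, 2, -2)
  u_2 = (-13/6, 1/2, 1/3, 2/3)

Apply the Gram-Schmidt recurrence
  u_1 = v_1
  u_i = v_i − Σ_{j<i} ((v_i · u_j) / (u_j · u_j)) · u_j.

Step by step this gives:
  u_1 = (-1, -3, 2, -2)
  u_2 = (-13/6, 1/2, 1/3, 2/3)

Orthogonality check:
  u_2 · u_1 = 0 (should be 0)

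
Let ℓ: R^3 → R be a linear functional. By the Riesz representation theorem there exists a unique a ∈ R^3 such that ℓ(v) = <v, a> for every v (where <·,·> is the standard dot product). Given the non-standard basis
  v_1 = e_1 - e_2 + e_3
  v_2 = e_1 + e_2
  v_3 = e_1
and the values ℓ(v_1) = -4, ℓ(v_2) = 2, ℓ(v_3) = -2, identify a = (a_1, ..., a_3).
a = (-2, 4, 2)

Write a = (a_1, ..., a_3) in the standard basis. For each basis vector v_i, ℓ(v_i) = <v_i, a> is a linear equation in the a_j's. Collect the n equations into a matrix system V a = ℓ, where row i of V is v_i (expressed in the standard basis). Since V is invertible (lower-triangular with 1s on the diagonal, up to permutation), solve by back-substitution:
  V =
[[1, -1, 1],
 [1, 1, 0],
 [1, 0, 0]]
  V a = (-4, 2, -2)
Solving gives a = (-2, 4, 2).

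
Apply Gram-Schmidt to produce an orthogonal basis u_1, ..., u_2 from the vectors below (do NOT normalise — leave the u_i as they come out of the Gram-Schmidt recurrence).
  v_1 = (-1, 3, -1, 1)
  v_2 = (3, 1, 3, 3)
Orthogonal basis:
  u_1 = (-1, 3, -1, 1)
  u_2 = (3, 1, 3, 3)

Apply the Gram-Schmidt recurrence
  u_1 = v_1
  u_i = v_i − Σ_{j<i} ((v_i · u_j) / (u_j · u_j)) · u_j.

Step by step this gives:
  u_1 = (-1, 3, -1, 1)
  u_2 = (3, 1, 3, 3)

Orthogonality check:
  u_2 · u_1 = 0 (should be 0)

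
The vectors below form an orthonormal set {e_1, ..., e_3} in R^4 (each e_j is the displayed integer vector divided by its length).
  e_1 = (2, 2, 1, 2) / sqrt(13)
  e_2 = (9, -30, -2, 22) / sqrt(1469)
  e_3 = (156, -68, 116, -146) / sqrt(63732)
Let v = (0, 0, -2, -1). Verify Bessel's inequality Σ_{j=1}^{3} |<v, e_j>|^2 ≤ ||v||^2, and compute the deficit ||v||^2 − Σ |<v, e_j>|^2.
Σ |<v, e_j>|^2 = 221/141; ||v||^2 = 5; deficit = 484/141

Write each e_j = u_j / sqrt(<u_j, u_j>) where u_j is the displayed integer vector. Then <v, e_j> = <v, u_j> / sqrt(<u_j, u_j>), so |<v, e_j>|^2 = <v, u_j>^2 / <u_j, u_j>.
Coefficients: <v, e_1> = -4/sqrt(13), <v, e_2> = -18/sqrt(1469), <v, e_3> = -86/sqrt(63732).
Square and sum: Σ |<v, e_j>|^2 = 221/141.
Compute ||v||^2 = v·v = 5.
Deficit = 5 − 221/141 = 484/141 ≥ 0, confirming Bessel's inequality. (The deficit equals ||v − Σ <v,e_j> e_j||^2, the squared distance from v to span{e_j}.)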